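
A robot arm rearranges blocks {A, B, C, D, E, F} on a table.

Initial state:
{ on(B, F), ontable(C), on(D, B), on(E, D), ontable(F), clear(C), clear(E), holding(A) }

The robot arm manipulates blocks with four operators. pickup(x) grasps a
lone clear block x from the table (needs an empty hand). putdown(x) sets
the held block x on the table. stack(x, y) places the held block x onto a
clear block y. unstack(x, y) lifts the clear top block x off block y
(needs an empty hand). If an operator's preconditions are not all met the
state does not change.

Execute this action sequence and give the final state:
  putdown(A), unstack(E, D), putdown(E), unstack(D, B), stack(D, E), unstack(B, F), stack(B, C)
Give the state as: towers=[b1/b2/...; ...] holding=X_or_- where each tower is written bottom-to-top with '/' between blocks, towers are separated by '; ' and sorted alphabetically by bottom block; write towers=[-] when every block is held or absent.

step 1 (putdown(A)): towers=[A; C; F/B/D/E] holding=-
step 2 (unstack(E, D)): towers=[A; C; F/B/D] holding=E
step 3 (putdown(E)): towers=[A; C; E; F/B/D] holding=-
step 4 (unstack(D, B)): towers=[A; C; E; F/B] holding=D
step 5 (stack(D, E)): towers=[A; C; E/D; F/B] holding=-
step 6 (unstack(B, F)): towers=[A; C; E/D; F] holding=B
step 7 (stack(B, C)): towers=[A; C/B; E/D; F] holding=-

towers=[A; C/B; E/D; F] holding=-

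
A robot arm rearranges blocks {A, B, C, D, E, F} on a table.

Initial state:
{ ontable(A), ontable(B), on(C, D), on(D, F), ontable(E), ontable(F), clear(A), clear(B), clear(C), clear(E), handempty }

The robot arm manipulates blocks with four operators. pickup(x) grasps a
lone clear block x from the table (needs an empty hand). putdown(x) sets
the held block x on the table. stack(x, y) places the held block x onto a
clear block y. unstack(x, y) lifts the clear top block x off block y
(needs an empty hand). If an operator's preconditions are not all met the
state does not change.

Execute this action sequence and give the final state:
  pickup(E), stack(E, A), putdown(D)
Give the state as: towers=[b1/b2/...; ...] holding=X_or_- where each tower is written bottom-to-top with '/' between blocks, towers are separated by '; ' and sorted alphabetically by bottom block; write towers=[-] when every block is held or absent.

towers=[A/E; B; F/D/C] holding=-

step 1 (pickup(E)): towers=[A; B; F/D/C] holding=E
step 2 (stack(E, A)): towers=[A/E; B; F/D/C] holding=-
step 3 (putdown(D)) [no-op]: towers=[A/E; B; F/D/C] holding=-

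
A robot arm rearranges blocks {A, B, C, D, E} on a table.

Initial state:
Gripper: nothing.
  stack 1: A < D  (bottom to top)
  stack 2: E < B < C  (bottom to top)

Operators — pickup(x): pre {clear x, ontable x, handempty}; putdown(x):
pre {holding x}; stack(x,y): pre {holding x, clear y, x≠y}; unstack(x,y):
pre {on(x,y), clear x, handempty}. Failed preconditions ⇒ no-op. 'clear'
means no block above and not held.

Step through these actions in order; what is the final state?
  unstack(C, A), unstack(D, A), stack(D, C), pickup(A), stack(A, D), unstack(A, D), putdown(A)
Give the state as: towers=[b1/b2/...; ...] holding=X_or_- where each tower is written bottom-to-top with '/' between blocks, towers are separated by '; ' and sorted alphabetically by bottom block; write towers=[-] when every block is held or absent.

step 1 (unstack(C, A)) [no-op]: towers=[A/D; E/B/C] holding=-
step 2 (unstack(D, A)): towers=[A; E/B/C] holding=D
step 3 (stack(D, C)): towers=[A; E/B/C/D] holding=-
step 4 (pickup(A)): towers=[E/B/C/D] holding=A
step 5 (stack(A, D)): towers=[E/B/C/D/A] holding=-
step 6 (unstack(A, D)): towers=[E/B/C/D] holding=A
step 7 (putdown(A)): towers=[A; E/B/C/D] holding=-

towers=[A; E/B/C/D] holding=-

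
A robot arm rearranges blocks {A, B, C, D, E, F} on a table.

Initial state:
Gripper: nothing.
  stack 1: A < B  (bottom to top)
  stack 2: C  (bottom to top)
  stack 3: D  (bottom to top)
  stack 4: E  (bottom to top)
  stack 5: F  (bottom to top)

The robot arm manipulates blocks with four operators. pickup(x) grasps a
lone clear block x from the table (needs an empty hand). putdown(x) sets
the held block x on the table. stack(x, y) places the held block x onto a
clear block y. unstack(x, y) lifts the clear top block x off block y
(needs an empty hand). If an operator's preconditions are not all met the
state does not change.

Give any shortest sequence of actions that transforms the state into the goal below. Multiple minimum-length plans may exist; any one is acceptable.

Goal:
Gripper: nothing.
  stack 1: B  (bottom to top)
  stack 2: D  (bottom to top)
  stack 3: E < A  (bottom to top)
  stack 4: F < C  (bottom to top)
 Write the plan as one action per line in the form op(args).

step 1 (unstack(B, A)): towers=[A; C; D; E; F] holding=B
step 2 (putdown(B)): towers=[A; B; C; D; E; F] holding=-
step 3 (pickup(A)): towers=[B; C; D; E; F] holding=A
step 4 (stack(A, E)): towers=[B; C; D; E/A; F] holding=-
step 5 (pickup(C)): towers=[B; D; E/A; F] holding=C
step 6 (stack(C, F)): towers=[B; D; E/A; F/C] holding=-
goal check: towers=[B; D; E/A; F/C] holding=- — reached (length 6, optimal by BFS)

unstack(B, A)
putdown(B)
pickup(A)
stack(A, E)
pickup(C)
stack(C, F)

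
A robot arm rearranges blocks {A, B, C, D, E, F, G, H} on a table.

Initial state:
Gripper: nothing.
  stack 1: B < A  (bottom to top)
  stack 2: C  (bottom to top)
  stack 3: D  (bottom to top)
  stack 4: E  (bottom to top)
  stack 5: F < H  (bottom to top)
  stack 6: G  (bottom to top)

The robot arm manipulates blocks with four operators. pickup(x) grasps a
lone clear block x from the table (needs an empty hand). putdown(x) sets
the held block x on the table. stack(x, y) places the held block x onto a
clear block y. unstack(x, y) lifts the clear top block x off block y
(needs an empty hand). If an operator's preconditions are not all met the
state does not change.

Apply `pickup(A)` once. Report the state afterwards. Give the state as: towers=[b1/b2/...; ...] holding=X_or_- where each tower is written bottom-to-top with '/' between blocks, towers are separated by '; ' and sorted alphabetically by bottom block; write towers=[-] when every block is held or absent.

towers=[B/A; C; D; E; F/H; G] holding=-

before: towers=[B/A; C; D; E; F/H; G] holding=-
pre[pickup(A)]: clear(A) ✓, ontable(A) ✗, handempty ✓
ontable(A) unmet → pickup(A) is a no-op
after:  towers=[B/A; C; D; E; F/H; G] holding=-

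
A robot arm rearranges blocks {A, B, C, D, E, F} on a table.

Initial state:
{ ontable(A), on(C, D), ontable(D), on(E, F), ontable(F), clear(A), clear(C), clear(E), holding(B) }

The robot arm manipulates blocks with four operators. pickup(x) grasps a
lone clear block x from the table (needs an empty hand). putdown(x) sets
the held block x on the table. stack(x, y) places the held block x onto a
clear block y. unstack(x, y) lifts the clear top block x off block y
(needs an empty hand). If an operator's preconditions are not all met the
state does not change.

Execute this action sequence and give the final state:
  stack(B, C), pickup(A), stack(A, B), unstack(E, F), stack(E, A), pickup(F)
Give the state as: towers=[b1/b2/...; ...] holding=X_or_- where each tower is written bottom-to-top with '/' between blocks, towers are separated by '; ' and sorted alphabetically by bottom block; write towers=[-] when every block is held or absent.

step 1 (stack(B, C)): towers=[A; D/C/B; F/E] holding=-
step 2 (pickup(A)): towers=[D/C/B; F/E] holding=A
step 3 (stack(A, B)): towers=[D/C/B/A; F/E] holding=-
step 4 (unstack(E, F)): towers=[D/C/B/A; F] holding=E
step 5 (stack(E, A)): towers=[D/C/B/A/E; F] holding=-
step 6 (pickup(F)): towers=[D/C/B/A/E] holding=F

towers=[D/C/B/A/E] holding=F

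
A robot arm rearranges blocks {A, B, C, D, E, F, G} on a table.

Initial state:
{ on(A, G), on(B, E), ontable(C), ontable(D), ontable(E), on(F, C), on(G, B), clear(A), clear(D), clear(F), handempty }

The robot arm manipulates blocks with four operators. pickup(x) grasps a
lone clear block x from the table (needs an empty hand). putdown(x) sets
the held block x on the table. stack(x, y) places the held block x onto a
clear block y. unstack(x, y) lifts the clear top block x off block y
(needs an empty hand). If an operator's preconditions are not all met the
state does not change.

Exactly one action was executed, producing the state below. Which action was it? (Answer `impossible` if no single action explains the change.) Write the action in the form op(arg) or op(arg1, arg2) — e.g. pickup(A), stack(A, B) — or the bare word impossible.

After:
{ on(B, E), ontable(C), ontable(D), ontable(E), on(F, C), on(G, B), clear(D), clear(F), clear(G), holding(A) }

target: towers=[C/F; D; E/B/G] holding=A
     unstack(F, C) → towers=[C; D; E/B/G/A] holding=F
         pickup(D) → towers=[C/F; E/B/G/A] holding=D
     unstack(A, G) → towers=[C/F; D; E/B/G] holding=A  ← match

unstack(A, G)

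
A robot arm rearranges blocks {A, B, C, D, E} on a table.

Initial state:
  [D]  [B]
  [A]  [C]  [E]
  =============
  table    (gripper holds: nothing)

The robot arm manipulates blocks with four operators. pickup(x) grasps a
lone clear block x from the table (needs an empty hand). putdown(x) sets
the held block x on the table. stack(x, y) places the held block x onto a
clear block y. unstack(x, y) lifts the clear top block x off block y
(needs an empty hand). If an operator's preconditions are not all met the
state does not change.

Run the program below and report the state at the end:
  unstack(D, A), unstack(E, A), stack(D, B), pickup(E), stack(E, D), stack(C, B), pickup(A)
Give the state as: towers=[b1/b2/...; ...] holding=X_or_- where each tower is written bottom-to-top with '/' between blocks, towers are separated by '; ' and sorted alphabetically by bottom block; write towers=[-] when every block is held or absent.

step 1 (unstack(D, A)): towers=[A; C/B; E] holding=D
step 2 (unstack(E, A)) [no-op]: towers=[A; C/B; E] holding=D
step 3 (stack(D, B)): towers=[A; C/B/D; E] holding=-
step 4 (pickup(E)): towers=[A; C/B/D] holding=E
step 5 (stack(E, D)): towers=[A; C/B/D/E] holding=-
step 6 (stack(C, B)) [no-op]: towers=[A; C/B/D/E] holding=-
step 7 (pickup(A)): towers=[C/B/D/E] holding=A

towers=[C/B/D/E] holding=A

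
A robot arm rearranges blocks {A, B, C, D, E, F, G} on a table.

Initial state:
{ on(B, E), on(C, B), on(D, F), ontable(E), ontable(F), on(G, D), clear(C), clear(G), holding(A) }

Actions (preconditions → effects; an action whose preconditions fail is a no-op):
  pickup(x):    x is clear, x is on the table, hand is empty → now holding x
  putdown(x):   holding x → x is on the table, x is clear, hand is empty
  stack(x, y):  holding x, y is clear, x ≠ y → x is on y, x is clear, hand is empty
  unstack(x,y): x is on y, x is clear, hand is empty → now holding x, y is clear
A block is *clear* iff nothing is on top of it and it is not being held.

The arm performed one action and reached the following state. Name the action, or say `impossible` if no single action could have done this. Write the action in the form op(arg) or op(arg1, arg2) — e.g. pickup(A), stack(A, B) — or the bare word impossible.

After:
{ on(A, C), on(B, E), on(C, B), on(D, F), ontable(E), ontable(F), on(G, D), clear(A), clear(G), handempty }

stack(A, C)

target: towers=[E/B/C/A; F/D/G] holding=-
        putdown(A) → towers=[A; E/B/C; F/D/G] holding=-
       stack(A, G) → towers=[E/B/C; F/D/G/A] holding=-
       stack(A, C) → towers=[E/B/C/A; F/D/G] holding=-  ← match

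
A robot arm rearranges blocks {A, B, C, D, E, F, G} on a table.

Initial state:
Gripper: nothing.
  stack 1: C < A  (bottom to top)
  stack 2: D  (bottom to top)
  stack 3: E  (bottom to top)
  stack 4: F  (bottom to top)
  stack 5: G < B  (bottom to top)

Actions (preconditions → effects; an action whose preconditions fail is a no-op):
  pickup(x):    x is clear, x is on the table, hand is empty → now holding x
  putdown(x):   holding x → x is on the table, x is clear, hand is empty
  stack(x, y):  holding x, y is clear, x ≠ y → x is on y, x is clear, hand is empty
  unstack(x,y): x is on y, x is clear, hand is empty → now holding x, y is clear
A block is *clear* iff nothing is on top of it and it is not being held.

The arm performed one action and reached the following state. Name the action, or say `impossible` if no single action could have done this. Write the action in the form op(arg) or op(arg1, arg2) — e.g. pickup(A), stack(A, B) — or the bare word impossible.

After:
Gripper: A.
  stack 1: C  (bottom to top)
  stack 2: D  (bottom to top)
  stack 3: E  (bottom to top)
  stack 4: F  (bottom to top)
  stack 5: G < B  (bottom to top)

target: towers=[C; D; E; F; G/B] holding=A
     unstack(B, G) → towers=[C/A; D; E; F; G] holding=B
         pickup(F) → towers=[C/A; D; E; G/B] holding=F
         pickup(D) → towers=[C/A; E; F; G/B] holding=D
     unstack(A, C) → towers=[C; D; E; F; G/B] holding=A  ← match
         pickup(E) → towers=[C/A; D; F; G/B] holding=E

unstack(A, C)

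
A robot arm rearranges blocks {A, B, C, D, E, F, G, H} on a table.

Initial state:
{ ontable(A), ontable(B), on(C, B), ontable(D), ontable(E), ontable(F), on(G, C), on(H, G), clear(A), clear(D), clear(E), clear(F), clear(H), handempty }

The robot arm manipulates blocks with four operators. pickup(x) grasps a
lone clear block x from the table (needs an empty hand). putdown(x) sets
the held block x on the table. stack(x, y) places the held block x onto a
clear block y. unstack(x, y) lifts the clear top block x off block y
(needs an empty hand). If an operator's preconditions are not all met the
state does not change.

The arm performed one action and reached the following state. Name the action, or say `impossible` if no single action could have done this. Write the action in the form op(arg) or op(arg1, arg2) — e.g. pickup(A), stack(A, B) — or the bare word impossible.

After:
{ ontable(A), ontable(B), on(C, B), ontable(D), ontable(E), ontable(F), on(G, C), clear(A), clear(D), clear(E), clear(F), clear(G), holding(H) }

target: towers=[A; B/C/G; D; E; F] holding=H
         pickup(A) → towers=[B/C/G/H; D; E; F] holding=A
         pickup(E) → towers=[A; B/C/G/H; D; F] holding=E
     unstack(H, G) → towers=[A; B/C/G; D; E; F] holding=H  ← match
         pickup(F) → towers=[A; B/C/G/H; D; E] holding=F
         pickup(D) → towers=[A; B/C/G/H; E; F] holding=D

unstack(H, G)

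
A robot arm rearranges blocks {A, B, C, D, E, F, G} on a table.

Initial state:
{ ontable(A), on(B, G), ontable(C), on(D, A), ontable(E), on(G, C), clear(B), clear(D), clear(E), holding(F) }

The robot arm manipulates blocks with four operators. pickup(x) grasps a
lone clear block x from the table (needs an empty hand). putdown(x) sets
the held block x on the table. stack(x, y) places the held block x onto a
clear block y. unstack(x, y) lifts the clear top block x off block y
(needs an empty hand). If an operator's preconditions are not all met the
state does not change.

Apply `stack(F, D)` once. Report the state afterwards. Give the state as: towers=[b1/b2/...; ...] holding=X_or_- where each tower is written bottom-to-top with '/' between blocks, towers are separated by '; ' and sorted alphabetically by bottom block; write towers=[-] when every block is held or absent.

before: towers=[A/D; C/G/B; E] holding=F
pre[stack(F, D)]: holding(F) ok, clear(D) ok, F≠D ok
all met → apply stack(F, D)
after:  towers=[A/D/F; C/G/B; E] holding=-

towers=[A/D/F; C/G/B; E] holding=-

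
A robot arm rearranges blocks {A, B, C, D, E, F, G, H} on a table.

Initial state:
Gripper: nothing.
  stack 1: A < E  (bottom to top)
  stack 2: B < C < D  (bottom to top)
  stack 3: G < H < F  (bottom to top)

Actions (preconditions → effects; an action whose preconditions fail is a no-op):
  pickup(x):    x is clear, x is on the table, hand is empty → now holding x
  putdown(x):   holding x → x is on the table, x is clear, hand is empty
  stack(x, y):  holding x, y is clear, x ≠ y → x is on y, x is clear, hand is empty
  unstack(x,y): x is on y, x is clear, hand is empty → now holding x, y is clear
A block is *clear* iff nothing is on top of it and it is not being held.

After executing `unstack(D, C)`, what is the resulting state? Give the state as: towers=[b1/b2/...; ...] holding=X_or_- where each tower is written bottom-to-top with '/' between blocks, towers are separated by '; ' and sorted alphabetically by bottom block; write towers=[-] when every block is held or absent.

towers=[A/E; B/C; G/H/F] holding=D

before: towers=[A/E; B/C/D; G/H/F] holding=-
pre[unstack(D, C)]: on(D,C) ✓, clear(D) ✓, handempty ✓
all met → apply unstack(D, C)
after:  towers=[A/E; B/C; G/H/F] holding=D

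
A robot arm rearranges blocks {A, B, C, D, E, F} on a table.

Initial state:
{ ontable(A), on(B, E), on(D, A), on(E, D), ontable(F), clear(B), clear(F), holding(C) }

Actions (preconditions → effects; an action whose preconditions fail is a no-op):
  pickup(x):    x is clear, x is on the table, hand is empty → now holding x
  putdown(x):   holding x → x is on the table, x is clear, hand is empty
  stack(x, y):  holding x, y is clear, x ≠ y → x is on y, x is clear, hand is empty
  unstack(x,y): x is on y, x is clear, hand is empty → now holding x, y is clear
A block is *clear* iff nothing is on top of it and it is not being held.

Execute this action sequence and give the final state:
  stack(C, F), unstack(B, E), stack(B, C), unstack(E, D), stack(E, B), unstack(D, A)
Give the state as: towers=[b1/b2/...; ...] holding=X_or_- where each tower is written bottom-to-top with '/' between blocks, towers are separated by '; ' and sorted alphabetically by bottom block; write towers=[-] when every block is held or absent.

step 1 (stack(C, F)): towers=[A/D/E/B; F/C] holding=-
step 2 (unstack(B, E)): towers=[A/D/E; F/C] holding=B
step 3 (stack(B, C)): towers=[A/D/E; F/C/B] holding=-
step 4 (unstack(E, D)): towers=[A/D; F/C/B] holding=E
step 5 (stack(E, B)): towers=[A/D; F/C/B/E] holding=-
step 6 (unstack(D, A)): towers=[A; F/C/B/E] holding=D

towers=[A; F/C/B/E] holding=D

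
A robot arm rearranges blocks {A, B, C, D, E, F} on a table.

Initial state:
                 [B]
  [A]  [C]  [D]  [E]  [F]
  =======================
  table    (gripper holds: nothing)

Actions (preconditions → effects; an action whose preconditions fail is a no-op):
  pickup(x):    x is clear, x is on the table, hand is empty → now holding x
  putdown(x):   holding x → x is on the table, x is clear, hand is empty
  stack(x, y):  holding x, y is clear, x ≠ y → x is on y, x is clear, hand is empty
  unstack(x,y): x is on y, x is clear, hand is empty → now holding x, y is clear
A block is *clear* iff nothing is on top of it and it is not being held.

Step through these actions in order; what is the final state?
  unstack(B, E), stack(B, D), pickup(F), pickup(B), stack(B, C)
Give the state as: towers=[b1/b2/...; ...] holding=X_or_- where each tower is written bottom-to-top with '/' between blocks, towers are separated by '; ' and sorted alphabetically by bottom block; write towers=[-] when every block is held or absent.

towers=[A; C; D/B; E] holding=F

step 1 (unstack(B, E)): towers=[A; C; D; E; F] holding=B
step 2 (stack(B, D)): towers=[A; C; D/B; E; F] holding=-
step 3 (pickup(F)): towers=[A; C; D/B; E] holding=F
step 4 (pickup(B)) [no-op]: towers=[A; C; D/B; E] holding=F
step 5 (stack(B, C)) [no-op]: towers=[A; C; D/B; E] holding=F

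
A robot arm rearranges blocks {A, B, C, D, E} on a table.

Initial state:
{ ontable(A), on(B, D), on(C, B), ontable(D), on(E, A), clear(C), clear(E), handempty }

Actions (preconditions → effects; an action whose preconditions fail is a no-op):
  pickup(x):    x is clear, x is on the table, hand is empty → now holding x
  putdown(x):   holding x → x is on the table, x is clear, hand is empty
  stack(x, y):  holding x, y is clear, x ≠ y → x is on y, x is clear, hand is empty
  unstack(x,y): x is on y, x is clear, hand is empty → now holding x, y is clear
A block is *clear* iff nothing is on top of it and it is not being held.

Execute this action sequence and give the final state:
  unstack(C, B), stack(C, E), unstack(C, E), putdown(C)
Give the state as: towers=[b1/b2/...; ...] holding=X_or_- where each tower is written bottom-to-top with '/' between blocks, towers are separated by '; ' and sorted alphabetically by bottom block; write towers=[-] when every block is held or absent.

step 1 (unstack(C, B)): towers=[A/E; D/B] holding=C
step 2 (stack(C, E)): towers=[A/E/C; D/B] holding=-
step 3 (unstack(C, E)): towers=[A/E; D/B] holding=C
step 4 (putdown(C)): towers=[A/E; C; D/B] holding=-

towers=[A/E; C; D/B] holding=-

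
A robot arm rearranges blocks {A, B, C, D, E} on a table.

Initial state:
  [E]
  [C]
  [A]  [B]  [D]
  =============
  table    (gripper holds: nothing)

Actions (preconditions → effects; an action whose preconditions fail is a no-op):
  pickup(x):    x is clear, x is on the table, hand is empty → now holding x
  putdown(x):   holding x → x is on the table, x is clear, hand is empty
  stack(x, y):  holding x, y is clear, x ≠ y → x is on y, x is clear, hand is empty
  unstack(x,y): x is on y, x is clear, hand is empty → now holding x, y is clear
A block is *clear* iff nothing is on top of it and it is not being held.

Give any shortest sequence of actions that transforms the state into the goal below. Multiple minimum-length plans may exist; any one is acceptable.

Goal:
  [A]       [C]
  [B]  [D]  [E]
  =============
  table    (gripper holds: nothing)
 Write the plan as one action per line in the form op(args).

step 1 (unstack(E, C)): towers=[A/C; B; D] holding=E
step 2 (putdown(E)): towers=[A/C; B; D; E] holding=-
step 3 (unstack(C, A)): towers=[A; B; D; E] holding=C
step 4 (stack(C, E)): towers=[A; B; D; E/C] holding=-
step 5 (pickup(A)): towers=[B; D; E/C] holding=A
step 6 (stack(A, B)): towers=[B/A; D; E/C] holding=-
goal check: towers=[B/A; D; E/C] holding=- — reached (length 6, optimal by BFS)

unstack(E, C)
putdown(E)
unstack(C, A)
stack(C, E)
pickup(A)
stack(A, B)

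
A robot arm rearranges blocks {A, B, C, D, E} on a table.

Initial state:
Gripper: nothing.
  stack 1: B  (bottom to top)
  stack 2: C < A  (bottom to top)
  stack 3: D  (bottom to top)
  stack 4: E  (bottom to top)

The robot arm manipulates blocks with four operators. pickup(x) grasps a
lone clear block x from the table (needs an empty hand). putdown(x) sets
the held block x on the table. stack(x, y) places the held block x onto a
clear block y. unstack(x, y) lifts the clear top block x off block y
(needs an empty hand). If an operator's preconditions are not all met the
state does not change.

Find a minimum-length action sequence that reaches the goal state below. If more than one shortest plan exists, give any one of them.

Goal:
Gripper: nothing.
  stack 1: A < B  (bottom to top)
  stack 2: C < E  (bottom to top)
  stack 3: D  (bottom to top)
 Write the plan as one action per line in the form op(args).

step 1 (unstack(A, C)): towers=[B; C; D; E] holding=A
step 2 (putdown(A)): towers=[A; B; C; D; E] holding=-
step 3 (pickup(B)): towers=[A; C; D; E] holding=B
step 4 (stack(B, A)): towers=[A/B; C; D; E] holding=-
step 5 (pickup(E)): towers=[A/B; C; D] holding=E
step 6 (stack(E, C)): towers=[A/B; C/E; D] holding=-
goal check: towers=[A/B; C/E; D] holding=- — reached (length 6, optimal by BFS)

unstack(A, C)
putdown(A)
pickup(B)
stack(B, A)
pickup(E)
stack(E, C)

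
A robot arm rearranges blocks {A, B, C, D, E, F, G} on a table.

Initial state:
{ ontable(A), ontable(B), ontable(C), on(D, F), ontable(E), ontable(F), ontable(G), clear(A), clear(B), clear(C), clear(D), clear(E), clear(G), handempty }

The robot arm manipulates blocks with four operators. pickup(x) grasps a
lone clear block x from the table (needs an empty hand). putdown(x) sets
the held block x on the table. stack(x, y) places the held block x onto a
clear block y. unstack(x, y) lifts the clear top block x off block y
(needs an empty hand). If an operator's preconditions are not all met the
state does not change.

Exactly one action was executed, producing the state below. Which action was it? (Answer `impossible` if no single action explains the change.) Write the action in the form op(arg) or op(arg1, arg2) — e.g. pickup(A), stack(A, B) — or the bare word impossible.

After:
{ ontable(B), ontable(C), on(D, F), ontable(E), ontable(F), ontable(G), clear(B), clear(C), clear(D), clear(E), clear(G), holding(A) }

target: towers=[B; C; E; F/D; G] holding=A
         pickup(B) → towers=[A; C; E; F/D; G] holding=B
         pickup(G) → towers=[A; B; C; E; F/D] holding=G
     unstack(D, F) → towers=[A; B; C; E; F; G] holding=D
         pickup(A) → towers=[B; C; E; F/D; G] holding=A  ← match
         pickup(E) → towers=[A; B; C; F/D; G] holding=E
         pickup(C) → towers=[A; B; E; F/D; G] holding=C

pickup(A)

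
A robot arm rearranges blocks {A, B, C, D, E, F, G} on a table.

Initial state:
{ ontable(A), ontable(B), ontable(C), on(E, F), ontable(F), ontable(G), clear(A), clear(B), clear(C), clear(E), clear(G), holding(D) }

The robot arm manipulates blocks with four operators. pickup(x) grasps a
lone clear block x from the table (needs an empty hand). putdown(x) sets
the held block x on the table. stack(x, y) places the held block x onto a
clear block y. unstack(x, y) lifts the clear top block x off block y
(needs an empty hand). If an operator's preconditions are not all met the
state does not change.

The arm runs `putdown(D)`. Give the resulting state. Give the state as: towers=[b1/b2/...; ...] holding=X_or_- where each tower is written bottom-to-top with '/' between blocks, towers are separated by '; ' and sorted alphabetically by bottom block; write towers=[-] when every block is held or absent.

before: towers=[A; B; C; F/E; G] holding=D
pre[putdown(D)]: holding(D) ok
all met → apply putdown(D)
after:  towers=[A; B; C; D; F/E; G] holding=-

towers=[A; B; C; D; F/E; G] holding=-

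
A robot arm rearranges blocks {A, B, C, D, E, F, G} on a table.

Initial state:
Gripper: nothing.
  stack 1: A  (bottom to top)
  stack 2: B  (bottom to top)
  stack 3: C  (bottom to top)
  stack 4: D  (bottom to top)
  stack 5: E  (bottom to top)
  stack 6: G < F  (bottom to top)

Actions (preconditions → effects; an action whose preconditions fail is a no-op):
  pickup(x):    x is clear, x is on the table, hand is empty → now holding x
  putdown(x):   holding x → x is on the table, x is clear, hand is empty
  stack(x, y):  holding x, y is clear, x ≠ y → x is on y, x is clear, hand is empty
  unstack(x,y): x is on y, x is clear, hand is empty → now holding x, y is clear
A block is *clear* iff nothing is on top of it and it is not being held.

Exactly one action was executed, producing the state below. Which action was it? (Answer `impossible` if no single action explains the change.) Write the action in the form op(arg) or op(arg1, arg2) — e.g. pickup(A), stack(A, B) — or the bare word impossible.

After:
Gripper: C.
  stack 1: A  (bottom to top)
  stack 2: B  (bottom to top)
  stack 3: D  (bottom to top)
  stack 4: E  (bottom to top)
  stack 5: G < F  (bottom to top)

target: towers=[A; B; D; E; G/F] holding=C
         pickup(B) → towers=[A; C; D; E; G/F] holding=B
     unstack(F, G) → towers=[A; B; C; D; E; G] holding=F
         pickup(D) → towers=[A; B; C; E; G/F] holding=D
         pickup(A) → towers=[B; C; D; E; G/F] holding=A
         pickup(E) → towers=[A; B; C; D; G/F] holding=E
         pickup(C) → towers=[A; B; D; E; G/F] holding=C  ← match

pickup(C)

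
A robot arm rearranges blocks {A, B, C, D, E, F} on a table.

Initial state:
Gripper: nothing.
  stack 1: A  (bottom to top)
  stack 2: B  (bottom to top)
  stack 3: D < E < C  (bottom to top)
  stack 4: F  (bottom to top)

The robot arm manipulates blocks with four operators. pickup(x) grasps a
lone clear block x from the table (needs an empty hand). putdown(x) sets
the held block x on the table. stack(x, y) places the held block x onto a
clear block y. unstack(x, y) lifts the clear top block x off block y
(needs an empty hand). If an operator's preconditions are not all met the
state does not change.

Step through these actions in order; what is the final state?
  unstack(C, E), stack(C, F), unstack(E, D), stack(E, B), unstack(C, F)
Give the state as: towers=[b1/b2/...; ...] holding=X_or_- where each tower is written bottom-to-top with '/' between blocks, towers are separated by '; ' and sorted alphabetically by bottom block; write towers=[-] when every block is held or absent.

step 1 (unstack(C, E)): towers=[A; B; D/E; F] holding=C
step 2 (stack(C, F)): towers=[A; B; D/E; F/C] holding=-
step 3 (unstack(E, D)): towers=[A; B; D; F/C] holding=E
step 4 (stack(E, B)): towers=[A; B/E; D; F/C] holding=-
step 5 (unstack(C, F)): towers=[A; B/E; D; F] holding=C

towers=[A; B/E; D; F] holding=C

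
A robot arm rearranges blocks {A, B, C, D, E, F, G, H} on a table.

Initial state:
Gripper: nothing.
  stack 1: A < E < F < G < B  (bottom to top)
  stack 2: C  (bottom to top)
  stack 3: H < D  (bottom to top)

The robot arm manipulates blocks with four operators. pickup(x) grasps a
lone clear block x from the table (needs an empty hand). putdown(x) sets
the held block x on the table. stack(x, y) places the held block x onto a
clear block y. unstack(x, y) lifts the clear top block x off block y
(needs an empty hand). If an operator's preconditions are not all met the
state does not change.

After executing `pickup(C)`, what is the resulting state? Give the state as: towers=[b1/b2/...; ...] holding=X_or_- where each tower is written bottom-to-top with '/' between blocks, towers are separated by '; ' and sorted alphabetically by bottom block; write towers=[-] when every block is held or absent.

before: towers=[A/E/F/G/B; C; H/D] holding=-
pre[pickup(C)]: clear(C) ✓, ontable(C) ✓, handempty ✓
all met → apply pickup(C)
after:  towers=[A/E/F/G/B; H/D] holding=C

towers=[A/E/F/G/B; H/D] holding=C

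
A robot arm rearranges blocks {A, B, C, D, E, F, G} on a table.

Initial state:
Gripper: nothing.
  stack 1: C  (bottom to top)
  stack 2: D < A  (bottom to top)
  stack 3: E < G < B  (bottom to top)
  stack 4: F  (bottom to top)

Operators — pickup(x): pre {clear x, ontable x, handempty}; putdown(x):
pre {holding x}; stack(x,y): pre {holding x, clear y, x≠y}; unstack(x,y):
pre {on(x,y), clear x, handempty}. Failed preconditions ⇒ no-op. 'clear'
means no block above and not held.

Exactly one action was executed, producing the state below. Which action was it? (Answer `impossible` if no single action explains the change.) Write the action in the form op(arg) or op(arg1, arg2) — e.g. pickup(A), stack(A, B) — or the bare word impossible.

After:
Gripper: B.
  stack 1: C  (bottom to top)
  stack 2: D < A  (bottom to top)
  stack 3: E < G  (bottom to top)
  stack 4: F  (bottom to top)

target: towers=[C; D/A; E/G; F] holding=B
     unstack(B, G) → towers=[C; D/A; E/G; F] holding=B  ← match
         pickup(F) → towers=[C; D/A; E/G/B] holding=F
     unstack(A, D) → towers=[C; D; E/G/B; F] holding=A
         pickup(C) → towers=[D/A; E/G/B; F] holding=C

unstack(B, G)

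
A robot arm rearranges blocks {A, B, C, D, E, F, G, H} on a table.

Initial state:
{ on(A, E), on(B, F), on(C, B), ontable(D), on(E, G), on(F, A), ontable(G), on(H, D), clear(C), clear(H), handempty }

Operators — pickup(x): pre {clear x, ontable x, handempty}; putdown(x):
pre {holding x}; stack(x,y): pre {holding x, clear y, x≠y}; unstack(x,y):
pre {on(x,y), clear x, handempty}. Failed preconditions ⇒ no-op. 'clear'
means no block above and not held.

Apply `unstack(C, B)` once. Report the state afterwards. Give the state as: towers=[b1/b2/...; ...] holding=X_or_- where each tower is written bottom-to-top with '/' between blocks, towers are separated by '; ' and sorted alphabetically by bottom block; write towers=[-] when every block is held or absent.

before: towers=[D/H; G/E/A/F/B/C] holding=-
pre[unstack(C, B)]: on(C,B) ok, clear(C) ok, handempty ok
all met → apply unstack(C, B)
after:  towers=[D/H; G/E/A/F/B] holding=C

towers=[D/H; G/E/A/F/B] holding=C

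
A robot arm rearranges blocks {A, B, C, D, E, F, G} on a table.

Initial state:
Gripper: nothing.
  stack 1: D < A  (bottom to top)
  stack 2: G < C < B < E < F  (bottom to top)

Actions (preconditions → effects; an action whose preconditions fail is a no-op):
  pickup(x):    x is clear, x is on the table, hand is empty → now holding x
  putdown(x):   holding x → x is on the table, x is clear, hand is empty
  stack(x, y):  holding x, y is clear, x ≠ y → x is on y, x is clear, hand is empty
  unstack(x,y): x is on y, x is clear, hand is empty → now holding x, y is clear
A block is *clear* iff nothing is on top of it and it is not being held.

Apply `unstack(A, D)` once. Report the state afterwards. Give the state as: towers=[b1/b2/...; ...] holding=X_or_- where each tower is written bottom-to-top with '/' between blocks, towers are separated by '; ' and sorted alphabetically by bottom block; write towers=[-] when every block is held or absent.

towers=[D; G/C/B/E/F] holding=A

before: towers=[D/A; G/C/B/E/F] holding=-
pre[unstack(A, D)]: on(A,D) ✓, clear(A) ✓, handempty ✓
all met → apply unstack(A, D)
after:  towers=[D; G/C/B/E/F] holding=A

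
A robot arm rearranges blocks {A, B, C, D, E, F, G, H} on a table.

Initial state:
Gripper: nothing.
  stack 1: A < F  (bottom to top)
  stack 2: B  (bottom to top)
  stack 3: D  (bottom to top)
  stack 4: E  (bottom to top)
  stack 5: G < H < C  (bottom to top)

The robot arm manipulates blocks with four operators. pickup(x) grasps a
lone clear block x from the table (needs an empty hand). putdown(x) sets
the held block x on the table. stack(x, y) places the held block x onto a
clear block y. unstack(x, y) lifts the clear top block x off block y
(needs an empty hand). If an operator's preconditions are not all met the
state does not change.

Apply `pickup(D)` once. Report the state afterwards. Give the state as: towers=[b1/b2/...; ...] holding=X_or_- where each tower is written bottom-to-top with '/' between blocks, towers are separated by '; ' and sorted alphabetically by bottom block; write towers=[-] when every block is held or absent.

towers=[A/F; B; E; G/H/C] holding=D

before: towers=[A/F; B; D; E; G/H/C] holding=-
pre[pickup(D)]: clear(D) ok, ontable(D) ok, handempty ok
all met → apply pickup(D)
after:  towers=[A/F; B; E; G/H/C] holding=D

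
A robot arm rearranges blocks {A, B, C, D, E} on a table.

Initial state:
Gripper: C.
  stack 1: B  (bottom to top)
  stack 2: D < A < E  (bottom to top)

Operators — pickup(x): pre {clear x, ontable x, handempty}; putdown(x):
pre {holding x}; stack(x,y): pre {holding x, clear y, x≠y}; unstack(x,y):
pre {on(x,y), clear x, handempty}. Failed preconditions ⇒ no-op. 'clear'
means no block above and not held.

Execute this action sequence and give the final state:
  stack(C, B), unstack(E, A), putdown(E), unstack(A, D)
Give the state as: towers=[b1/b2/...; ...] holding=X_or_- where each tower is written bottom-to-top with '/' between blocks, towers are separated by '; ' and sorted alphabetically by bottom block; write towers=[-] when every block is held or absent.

step 1 (stack(C, B)): towers=[B/C; D/A/E] holding=-
step 2 (unstack(E, A)): towers=[B/C; D/A] holding=E
step 3 (putdown(E)): towers=[B/C; D/A; E] holding=-
step 4 (unstack(A, D)): towers=[B/C; D; E] holding=A

towers=[B/C; D; E] holding=A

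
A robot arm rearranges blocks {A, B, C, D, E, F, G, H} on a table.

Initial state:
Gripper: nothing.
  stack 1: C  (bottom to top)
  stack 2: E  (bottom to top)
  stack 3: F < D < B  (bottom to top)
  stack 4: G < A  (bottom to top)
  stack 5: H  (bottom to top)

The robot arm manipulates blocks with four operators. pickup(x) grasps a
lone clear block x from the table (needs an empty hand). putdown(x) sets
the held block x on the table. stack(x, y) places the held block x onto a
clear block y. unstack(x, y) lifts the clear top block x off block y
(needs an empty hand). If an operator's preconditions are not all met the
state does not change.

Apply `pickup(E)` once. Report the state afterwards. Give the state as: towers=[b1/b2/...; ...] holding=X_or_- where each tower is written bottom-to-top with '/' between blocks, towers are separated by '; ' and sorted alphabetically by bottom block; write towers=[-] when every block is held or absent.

towers=[C; F/D/B; G/A; H] holding=E

before: towers=[C; E; F/D/B; G/A; H] holding=-
pre[pickup(E)]: clear(E) ✓, ontable(E) ✓, handempty ✓
all met → apply pickup(E)
after:  towers=[C; F/D/B; G/A; H] holding=E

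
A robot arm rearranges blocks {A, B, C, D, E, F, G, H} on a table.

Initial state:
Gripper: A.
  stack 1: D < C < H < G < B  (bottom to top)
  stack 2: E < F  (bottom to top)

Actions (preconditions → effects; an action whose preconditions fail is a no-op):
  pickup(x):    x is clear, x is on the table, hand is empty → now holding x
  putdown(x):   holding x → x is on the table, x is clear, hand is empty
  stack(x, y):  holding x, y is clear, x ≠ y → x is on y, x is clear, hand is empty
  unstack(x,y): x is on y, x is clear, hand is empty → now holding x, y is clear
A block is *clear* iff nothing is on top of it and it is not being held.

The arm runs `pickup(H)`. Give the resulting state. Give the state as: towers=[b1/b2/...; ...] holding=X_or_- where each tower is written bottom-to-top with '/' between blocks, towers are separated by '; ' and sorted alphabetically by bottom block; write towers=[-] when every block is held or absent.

before: towers=[D/C/H/G/B; E/F] holding=A
pre[pickup(H)]: clear(H) no, ontable(H) no, handempty no
clear(H), ontable(H), handempty unmet → pickup(H) is a no-op
after:  towers=[D/C/H/G/B; E/F] holding=A

towers=[D/C/H/G/B; E/F] holding=A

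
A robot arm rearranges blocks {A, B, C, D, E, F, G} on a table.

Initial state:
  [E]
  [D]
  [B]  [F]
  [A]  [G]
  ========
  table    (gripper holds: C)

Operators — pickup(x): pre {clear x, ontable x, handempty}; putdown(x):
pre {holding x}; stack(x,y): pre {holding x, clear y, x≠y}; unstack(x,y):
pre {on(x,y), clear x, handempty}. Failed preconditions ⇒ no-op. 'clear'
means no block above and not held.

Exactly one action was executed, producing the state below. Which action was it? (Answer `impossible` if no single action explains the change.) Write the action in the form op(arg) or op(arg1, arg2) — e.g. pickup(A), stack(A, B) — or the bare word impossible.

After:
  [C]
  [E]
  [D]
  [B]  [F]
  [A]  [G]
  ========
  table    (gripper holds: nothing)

target: towers=[A/B/D/E/C; G/F] holding=-
        putdown(C) → towers=[A/B/D/E; C; G/F] holding=-
       stack(C, F) → towers=[A/B/D/E; G/F/C] holding=-
       stack(C, E) → towers=[A/B/D/E/C; G/F] holding=-  ← match

stack(C, E)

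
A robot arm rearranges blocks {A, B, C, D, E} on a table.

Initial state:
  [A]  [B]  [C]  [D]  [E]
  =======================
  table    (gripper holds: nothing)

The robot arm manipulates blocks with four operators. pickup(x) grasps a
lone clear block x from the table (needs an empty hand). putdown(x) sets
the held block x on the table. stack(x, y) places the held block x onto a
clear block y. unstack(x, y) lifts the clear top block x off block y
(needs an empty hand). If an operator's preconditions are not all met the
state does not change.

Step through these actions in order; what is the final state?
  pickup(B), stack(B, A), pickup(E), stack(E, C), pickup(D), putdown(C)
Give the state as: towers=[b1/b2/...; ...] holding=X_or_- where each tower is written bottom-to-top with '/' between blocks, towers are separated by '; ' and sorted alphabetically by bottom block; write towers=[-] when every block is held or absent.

towers=[A/B; C/E] holding=D

step 1 (pickup(B)): towers=[A; C; D; E] holding=B
step 2 (stack(B, A)): towers=[A/B; C; D; E] holding=-
step 3 (pickup(E)): towers=[A/B; C; D] holding=E
step 4 (stack(E, C)): towers=[A/B; C/E; D] holding=-
step 5 (pickup(D)): towers=[A/B; C/E] holding=D
step 6 (putdown(C)) [no-op]: towers=[A/B; C/E] holding=D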